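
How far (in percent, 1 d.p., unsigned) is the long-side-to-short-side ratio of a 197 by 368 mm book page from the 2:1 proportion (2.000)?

6.6%

Ratio = 368 / 197 ≈ 1.8680.
Ideal 2:1 = 2.0000. |1.8680 − 2.0000| / 2.0000 ≈ 6.60% → 6.6%.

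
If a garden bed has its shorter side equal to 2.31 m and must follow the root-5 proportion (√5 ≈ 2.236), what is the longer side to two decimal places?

root-5 ≈ 2.23607.
Longer side = 2.31 × 2.23607 ≈ 5.1653 → 5.17 m.

5.17 m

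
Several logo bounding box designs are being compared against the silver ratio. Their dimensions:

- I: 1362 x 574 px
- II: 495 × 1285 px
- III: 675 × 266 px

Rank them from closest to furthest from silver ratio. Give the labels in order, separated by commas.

I, III, II

Ratios: I = 1362 / 574 ≈ 2.373; II = 1285 / 495 ≈ 2.596; III = 675 / 266 ≈ 2.538.
|Δ from 2.414|: I 0.041; II 0.182; III 0.124.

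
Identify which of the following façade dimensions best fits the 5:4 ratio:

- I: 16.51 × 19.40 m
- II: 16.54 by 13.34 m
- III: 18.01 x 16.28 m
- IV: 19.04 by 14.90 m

II

Ratios (long/short): I ≈ 1.175; II ≈ 1.240; III ≈ 1.106; IV ≈ 1.278.
5:4 ≈ 1.250; option II is nearest (Δ 0.010).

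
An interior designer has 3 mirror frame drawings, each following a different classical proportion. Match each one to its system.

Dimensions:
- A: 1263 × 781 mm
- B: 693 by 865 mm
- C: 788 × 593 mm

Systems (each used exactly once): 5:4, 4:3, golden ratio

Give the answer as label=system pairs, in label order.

A=golden ratio, B=5:4, C=4:3

A = 1263/781 ≈ 1.617 → golden ratio (1.618)
B = 865/693 ≈ 1.248 → 5:4 (1.250)
C = 788/593 ≈ 1.329 → 4:3 (1.333)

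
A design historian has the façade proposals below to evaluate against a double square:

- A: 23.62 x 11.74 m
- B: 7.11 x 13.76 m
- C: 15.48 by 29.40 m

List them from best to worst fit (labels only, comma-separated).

Ratios: A = 23.62 / 11.74 ≈ 2.012; B = 13.76 / 7.11 ≈ 1.935; C = 29.40 / 15.48 ≈ 1.899.
|Δ from 2.000|: A 0.012; B 0.065; C 0.101.

A, B, C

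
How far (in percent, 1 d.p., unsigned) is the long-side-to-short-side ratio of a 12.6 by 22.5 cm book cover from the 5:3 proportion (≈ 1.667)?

7.1%

Ratio = 22.5 / 12.6 ≈ 1.7857.
Ideal 5:3 ≈ 1.6667. |1.7857 − 1.6667| / 1.6667 ≈ 7.14% → 7.1%.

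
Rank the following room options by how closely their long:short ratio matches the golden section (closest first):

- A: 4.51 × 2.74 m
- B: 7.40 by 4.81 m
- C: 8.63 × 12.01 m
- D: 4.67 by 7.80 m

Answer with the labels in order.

A, D, B, C

Ratios: A = 4.51 / 2.74 ≈ 1.646; B = 7.40 / 4.81 ≈ 1.538; C = 12.01 / 8.63 ≈ 1.392; D = 7.80 / 4.67 ≈ 1.670.
|Δ from 1.618|: A 0.028; B 0.080; C 0.226; D 0.052.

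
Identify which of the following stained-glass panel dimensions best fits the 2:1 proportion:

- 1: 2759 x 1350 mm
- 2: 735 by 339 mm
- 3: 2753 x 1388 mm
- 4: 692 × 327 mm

3

Target 2:1 ≈ 2.000.
1: 2.044 (Δ0.044)  2: 2.168 (Δ0.168)  3: 1.983 (Δ0.017)  4: 2.116 (Δ0.116)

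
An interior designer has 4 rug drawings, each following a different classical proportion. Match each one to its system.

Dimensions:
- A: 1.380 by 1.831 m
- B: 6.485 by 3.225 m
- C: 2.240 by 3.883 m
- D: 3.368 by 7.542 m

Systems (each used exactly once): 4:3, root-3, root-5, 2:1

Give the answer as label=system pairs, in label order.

A=4:3, B=2:1, C=root-3, D=root-5

A = 1.831/1.380 ≈ 1.327 → 4:3 (1.333)
B = 6.485/3.225 ≈ 2.011 → 2:1 (2.000)
C = 3.883/2.240 ≈ 1.733 → root-3 (1.732)
D = 7.542/3.368 ≈ 2.239 → root-5 (2.236)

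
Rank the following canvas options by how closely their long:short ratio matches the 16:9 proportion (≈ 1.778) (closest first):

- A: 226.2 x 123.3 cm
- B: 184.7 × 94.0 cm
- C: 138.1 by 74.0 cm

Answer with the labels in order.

A: 226.2/123.3 ≈ 1.835 → |1.835 − 1.778| = 0.057
B: 184.7/94.0 ≈ 1.965 → |1.965 − 1.778| = 0.187
C: 138.1/74.0 ≈ 1.866 → |1.866 − 1.778| = 0.088

A, C, B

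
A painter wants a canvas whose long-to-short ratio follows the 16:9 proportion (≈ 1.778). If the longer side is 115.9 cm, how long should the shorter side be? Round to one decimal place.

16:9 ≈ 1.77778.
Shorter side = 115.9 ÷ 1.77778 ≈ 65.194 → 65.2 cm.

65.2 cm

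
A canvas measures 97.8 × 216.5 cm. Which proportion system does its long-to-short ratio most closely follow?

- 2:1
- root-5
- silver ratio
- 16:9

root-5

216.5/97.8 ≈ 2.214. Nearest candidates are root-5 (2.236, off by 0.022) and silver ratio (2.414, off by 0.200).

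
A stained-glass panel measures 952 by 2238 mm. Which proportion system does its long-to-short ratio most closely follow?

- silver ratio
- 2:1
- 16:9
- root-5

silver ratio

2238/952 ≈ 2.351. Nearest candidates are silver ratio (2.414, off by 0.063) and root-5 (2.236, off by 0.115).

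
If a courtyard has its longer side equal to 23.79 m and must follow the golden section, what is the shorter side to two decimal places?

golden ratio ≈ 1.61803.
Shorter side = 23.79 ÷ 1.61803 ≈ 14.7031 → 14.70 m.

14.70 m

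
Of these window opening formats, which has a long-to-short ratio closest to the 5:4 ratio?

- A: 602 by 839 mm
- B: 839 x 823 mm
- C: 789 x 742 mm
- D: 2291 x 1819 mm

D

Ratios (long/short): A ≈ 1.394; B ≈ 1.019; C ≈ 1.063; D ≈ 1.259.
5:4 ≈ 1.250; option D is nearest (Δ 0.009).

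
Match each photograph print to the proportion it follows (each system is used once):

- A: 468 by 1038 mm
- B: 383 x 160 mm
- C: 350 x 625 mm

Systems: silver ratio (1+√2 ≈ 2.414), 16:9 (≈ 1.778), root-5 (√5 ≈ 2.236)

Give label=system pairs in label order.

A=root-5, B=silver ratio, C=16:9

A = 1038/468 ≈ 2.218 → root-5 (2.236)
B = 383/160 ≈ 2.394 → silver ratio (2.414)
C = 625/350 ≈ 1.786 → 16:9 (1.778)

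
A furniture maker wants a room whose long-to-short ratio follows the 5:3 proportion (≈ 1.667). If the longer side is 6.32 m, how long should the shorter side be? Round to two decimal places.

5:3 ≈ 1.66667.
Shorter side = 6.32 ÷ 1.66667 ≈ 3.7920 → 3.79 m.

3.79 m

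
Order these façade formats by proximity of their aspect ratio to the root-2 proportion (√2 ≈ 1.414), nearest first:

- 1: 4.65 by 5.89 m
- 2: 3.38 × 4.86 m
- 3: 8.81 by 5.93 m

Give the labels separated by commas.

1: 5.89/4.65 ≈ 1.267 → |1.267 − 1.414| = 0.147
2: 4.86/3.38 ≈ 1.438 → |1.438 − 1.414| = 0.024
3: 8.81/5.93 ≈ 1.486 → |1.486 − 1.414| = 0.072

2, 3, 1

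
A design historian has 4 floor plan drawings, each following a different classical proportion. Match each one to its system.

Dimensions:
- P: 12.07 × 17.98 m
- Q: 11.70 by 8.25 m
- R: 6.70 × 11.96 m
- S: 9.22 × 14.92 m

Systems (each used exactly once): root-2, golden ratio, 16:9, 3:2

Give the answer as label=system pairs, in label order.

P=3:2, Q=root-2, R=16:9, S=golden ratio

P = 17.98/12.07 ≈ 1.490 → 3:2 (1.500)
Q = 11.70/8.25 ≈ 1.418 → root-2 (1.414)
R = 11.96/6.70 ≈ 1.785 → 16:9 (1.778)
S = 14.92/9.22 ≈ 1.618 → golden ratio (1.618)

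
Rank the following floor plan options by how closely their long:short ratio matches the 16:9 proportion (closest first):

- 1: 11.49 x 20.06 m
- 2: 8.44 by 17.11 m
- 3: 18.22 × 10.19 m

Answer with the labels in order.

Ratios: 1 = 20.06 / 11.49 ≈ 1.746; 2 = 17.11 / 8.44 ≈ 2.027; 3 = 18.22 / 10.19 ≈ 1.788.
|Δ from 1.778|: 1 0.032; 2 0.249; 3 0.010.

3, 1, 2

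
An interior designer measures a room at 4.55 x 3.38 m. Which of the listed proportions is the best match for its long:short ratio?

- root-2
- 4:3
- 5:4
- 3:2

4.55/3.38 ≈ 1.346. Nearest candidates are 4:3 (1.333, off by 0.013) and root-2 (1.414, off by 0.068).

4:3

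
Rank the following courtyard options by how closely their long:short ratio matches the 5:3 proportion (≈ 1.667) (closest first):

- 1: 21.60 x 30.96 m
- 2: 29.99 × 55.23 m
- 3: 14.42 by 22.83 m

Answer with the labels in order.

Ratios: 1 = 30.96 / 21.60 ≈ 1.433; 2 = 55.23 / 29.99 ≈ 1.842; 3 = 22.83 / 14.42 ≈ 1.583.
|Δ from 1.667|: 1 0.234; 2 0.175; 3 0.084.

3, 2, 1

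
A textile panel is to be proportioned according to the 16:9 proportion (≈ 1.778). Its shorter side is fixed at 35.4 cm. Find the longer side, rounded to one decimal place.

16:9 ≈ 1.77778.
Longer side = 35.4 × 1.77778 ≈ 62.933 → 62.9 cm.

62.9 cm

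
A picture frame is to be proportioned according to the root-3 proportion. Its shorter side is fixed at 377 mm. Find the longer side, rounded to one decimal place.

653.0 mm

root-3 ≈ 1.73205.
Longer side = 377 × 1.73205 ≈ 652.983 → 653.0 mm.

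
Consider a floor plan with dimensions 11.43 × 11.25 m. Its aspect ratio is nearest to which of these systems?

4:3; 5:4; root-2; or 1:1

1:1

11.43/11.25 ≈ 1.016. Nearest candidates are 1:1 (1.000, off by 0.016) and 5:4 (1.250, off by 0.234).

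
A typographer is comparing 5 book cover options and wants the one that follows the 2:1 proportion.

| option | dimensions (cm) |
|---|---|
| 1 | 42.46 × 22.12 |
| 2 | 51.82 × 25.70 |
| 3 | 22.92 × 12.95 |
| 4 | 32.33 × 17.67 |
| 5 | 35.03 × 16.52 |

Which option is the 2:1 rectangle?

Ratios (long/short): 1 ≈ 1.920; 2 ≈ 2.016; 3 ≈ 1.770; 4 ≈ 1.830; 5 ≈ 2.120.
2:1 ≈ 2.000; option 2 is nearest (Δ 0.016).

2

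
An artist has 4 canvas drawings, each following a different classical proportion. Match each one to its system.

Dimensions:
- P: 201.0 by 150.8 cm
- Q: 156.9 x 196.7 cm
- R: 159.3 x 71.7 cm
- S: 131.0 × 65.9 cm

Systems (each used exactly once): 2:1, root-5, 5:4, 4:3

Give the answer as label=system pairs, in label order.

P = 201.0/150.8 ≈ 1.333 → 4:3 (1.333)
Q = 196.7/156.9 ≈ 1.254 → 5:4 (1.250)
R = 159.3/71.7 ≈ 2.222 → root-5 (2.236)
S = 131.0/65.9 ≈ 1.988 → 2:1 (2.000)

P=4:3, Q=5:4, R=root-5, S=2:1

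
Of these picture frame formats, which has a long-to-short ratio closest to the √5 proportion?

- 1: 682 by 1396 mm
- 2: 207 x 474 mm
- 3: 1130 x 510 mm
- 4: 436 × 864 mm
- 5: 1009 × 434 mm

Target root-5 ≈ 2.236.
1: 2.047 (Δ0.189)  2: 2.290 (Δ0.054)  3: 2.216 (Δ0.020)  4: 1.982 (Δ0.254)  5: 2.325 (Δ0.089)

3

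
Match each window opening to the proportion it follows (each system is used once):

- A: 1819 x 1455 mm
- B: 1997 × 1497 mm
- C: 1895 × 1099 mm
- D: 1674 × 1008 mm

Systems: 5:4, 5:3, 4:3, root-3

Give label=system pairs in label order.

Ratios: A ≈ 1.250; B ≈ 1.334; C ≈ 1.724; D ≈ 1.661.
Targets: 5:4 ≈ 1.250; 5:3 ≈ 1.667; 4:3 ≈ 1.333; root-3 ≈ 1.732.

A=5:4, B=4:3, C=root-3, D=5:3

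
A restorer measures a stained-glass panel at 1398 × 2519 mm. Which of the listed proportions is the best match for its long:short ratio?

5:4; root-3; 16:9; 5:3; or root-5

Ratio = 2519 / 1398 ≈ 1.802.
Distances: 5:4 1.250 (Δ 0.552); root-3 1.732 (Δ 0.070); 16:9 1.778 (Δ 0.024); 5:3 1.667 (Δ 0.135); root-5 2.236 (Δ 0.434).

16:9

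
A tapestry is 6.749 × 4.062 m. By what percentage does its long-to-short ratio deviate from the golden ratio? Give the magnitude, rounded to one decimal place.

2.7%

Ratio = 6.749 / 4.062 ≈ 1.6615.
Ideal golden ratio ≈ 1.6180. |1.6615 − 1.6180| / 1.6180 ≈ 2.69% → 2.7%.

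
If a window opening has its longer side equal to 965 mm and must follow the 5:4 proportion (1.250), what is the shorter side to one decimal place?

5:4 = 1.25000.
Shorter side = 965 ÷ 1.25000 ≈ 772.000 → 772.0 mm.

772.0 mm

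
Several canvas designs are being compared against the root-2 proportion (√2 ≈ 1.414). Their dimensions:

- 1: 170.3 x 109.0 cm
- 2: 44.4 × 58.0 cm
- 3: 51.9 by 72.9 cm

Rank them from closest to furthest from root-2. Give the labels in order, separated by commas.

3, 2, 1

Ratios: 1 = 170.3 / 109.0 ≈ 1.562; 2 = 58.0 / 44.4 ≈ 1.306; 3 = 72.9 / 51.9 ≈ 1.405.
|Δ from 1.414|: 1 0.148; 2 0.108; 3 0.009.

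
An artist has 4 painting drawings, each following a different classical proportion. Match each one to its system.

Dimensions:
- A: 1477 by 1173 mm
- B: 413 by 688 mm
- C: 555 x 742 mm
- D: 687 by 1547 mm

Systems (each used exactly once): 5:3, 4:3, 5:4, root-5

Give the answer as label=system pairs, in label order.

A=5:4, B=5:3, C=4:3, D=root-5

A = 1477/1173 ≈ 1.259 → 5:4 (1.250)
B = 688/413 ≈ 1.666 → 5:3 (1.667)
C = 742/555 ≈ 1.337 → 4:3 (1.333)
D = 1547/687 ≈ 2.252 → root-5 (2.236)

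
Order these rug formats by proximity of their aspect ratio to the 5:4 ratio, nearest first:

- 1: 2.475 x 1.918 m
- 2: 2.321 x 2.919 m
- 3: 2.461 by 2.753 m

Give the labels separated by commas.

2, 1, 3

Ratios: 1 = 2.475 / 1.918 ≈ 1.290; 2 = 2.919 / 2.321 ≈ 1.258; 3 = 2.753 / 2.461 ≈ 1.119.
|Δ from 1.250|: 1 0.040; 2 0.008; 3 0.131.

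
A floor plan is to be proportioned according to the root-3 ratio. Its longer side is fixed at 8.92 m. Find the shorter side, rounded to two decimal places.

5.15 m

root-3 ≈ 1.73205.
Shorter side = 8.92 ÷ 1.73205 ≈ 5.1500 → 5.15 m.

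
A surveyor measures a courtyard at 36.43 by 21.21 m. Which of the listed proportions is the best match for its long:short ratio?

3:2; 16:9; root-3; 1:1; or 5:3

root-3

36.43/21.21 ≈ 1.718. Nearest candidates are root-3 (1.732, off by 0.014) and 5:3 (1.667, off by 0.051).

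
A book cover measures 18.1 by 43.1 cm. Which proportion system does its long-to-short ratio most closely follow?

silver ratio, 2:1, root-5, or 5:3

silver ratio

43.1/18.1 ≈ 2.381. Nearest candidates are silver ratio (2.414, off by 0.033) and root-5 (2.236, off by 0.145).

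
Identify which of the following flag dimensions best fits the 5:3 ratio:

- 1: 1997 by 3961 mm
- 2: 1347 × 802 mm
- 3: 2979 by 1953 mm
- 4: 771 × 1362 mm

Ratios (long/short): 1 ≈ 1.983; 2 ≈ 1.680; 3 ≈ 1.525; 4 ≈ 1.767.
5:3 ≈ 1.667; option 2 is nearest (Δ 0.013).

2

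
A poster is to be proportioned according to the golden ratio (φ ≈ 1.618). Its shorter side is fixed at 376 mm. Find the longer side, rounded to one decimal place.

golden ratio ≈ 1.61803.
Longer side = 376 × 1.61803 ≈ 608.379 → 608.4 mm.

608.4 mm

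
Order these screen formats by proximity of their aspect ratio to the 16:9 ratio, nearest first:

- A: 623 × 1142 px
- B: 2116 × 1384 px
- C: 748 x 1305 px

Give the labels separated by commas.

Ratios: A = 1142 / 623 ≈ 1.833; B = 2116 / 1384 ≈ 1.529; C = 1305 / 748 ≈ 1.745.
|Δ from 1.778|: A 0.055; B 0.249; C 0.033.

C, A, B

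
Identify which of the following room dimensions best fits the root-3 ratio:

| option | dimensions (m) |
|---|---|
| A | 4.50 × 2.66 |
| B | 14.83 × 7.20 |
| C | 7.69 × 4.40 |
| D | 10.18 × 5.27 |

C

Target root-3 ≈ 1.732.
A: 1.692 (Δ0.040)  B: 2.060 (Δ0.328)  C: 1.748 (Δ0.016)  D: 1.932 (Δ0.200)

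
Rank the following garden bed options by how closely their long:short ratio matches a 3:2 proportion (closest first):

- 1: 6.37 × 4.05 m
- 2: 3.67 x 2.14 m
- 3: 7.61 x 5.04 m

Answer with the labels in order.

3, 1, 2

Ratios: 1 = 6.37 / 4.05 ≈ 1.573; 2 = 3.67 / 2.14 ≈ 1.715; 3 = 7.61 / 5.04 ≈ 1.510.
|Δ from 1.500|: 1 0.073; 2 0.215; 3 0.010.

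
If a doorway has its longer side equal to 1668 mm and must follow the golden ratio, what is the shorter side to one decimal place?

golden ratio ≈ 1.61803.
Shorter side = 1668 ÷ 1.61803 ≈ 1030.883 → 1030.9 mm.

1030.9 mm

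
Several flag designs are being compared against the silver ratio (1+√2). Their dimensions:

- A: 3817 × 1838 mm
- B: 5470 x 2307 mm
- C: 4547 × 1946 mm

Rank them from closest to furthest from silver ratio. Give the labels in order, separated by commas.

B, C, A

A: 3817/1838 ≈ 2.077 → |2.077 − 2.414| = 0.337
B: 5470/2307 ≈ 2.371 → |2.371 − 2.414| = 0.043
C: 4547/1946 ≈ 2.337 → |2.337 − 2.414| = 0.077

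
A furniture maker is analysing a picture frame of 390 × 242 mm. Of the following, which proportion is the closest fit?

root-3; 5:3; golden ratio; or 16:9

390/242 ≈ 1.612. Nearest candidates are golden ratio (1.618, off by 0.006) and 5:3 (1.667, off by 0.055).

golden ratio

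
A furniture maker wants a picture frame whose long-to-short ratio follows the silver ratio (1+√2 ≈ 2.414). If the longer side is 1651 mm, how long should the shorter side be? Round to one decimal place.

683.9 mm

silver ratio ≈ 2.41421.
Shorter side = 1651 ÷ 2.41421 ≈ 683.868 → 683.9 mm.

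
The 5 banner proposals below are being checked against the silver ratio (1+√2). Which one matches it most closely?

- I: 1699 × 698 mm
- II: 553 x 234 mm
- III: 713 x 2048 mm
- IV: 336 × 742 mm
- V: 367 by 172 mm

I

Ratios (long/short): I ≈ 2.434; II ≈ 2.363; III ≈ 2.872; IV ≈ 2.208; V ≈ 2.134.
silver ratio ≈ 2.414; option I is nearest (Δ 0.020).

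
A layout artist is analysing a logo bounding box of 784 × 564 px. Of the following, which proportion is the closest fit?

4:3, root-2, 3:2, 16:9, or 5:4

root-2

Ratio = 784 / 564 ≈ 1.390.
Distances: 4:3 1.333 (Δ 0.057); root-2 1.414 (Δ 0.024); 3:2 1.500 (Δ 0.110); 16:9 1.778 (Δ 0.388); 5:4 1.250 (Δ 0.140).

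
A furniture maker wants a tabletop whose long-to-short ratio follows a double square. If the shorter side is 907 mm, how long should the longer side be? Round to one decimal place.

2:1 = 2.00000.
Longer side = 907 × 2.00000 ≈ 1814.000 → 1814.0 mm.

1814.0 mm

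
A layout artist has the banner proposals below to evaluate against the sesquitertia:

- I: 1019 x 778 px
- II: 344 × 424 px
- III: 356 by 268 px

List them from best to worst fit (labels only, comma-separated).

III, I, II

Ratios: I = 1019 / 778 ≈ 1.310; II = 424 / 344 ≈ 1.233; III = 356 / 268 ≈ 1.328.
|Δ from 1.333|: I 0.023; II 0.100; III 0.005.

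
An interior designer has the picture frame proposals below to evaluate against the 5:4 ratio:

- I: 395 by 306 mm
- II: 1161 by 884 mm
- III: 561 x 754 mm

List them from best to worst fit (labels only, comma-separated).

I, II, III

I: 395/306 ≈ 1.291 → |1.291 − 1.250| = 0.041
II: 1161/884 ≈ 1.313 → |1.313 − 1.250| = 0.063
III: 754/561 ≈ 1.344 → |1.344 − 1.250| = 0.094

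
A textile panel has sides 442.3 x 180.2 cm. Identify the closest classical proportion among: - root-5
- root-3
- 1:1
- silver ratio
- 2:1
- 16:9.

442.3/180.2 ≈ 2.454. Nearest candidates are silver ratio (2.414, off by 0.040) and root-5 (2.236, off by 0.218).

silver ratio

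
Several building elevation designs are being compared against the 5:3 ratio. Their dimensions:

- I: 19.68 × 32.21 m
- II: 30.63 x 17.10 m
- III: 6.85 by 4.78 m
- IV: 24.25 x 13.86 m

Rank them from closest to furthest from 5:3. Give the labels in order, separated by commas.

I, IV, II, III

Ratios: I = 32.21 / 19.68 ≈ 1.637; II = 30.63 / 17.10 ≈ 1.791; III = 6.85 / 4.78 ≈ 1.433; IV = 24.25 / 13.86 ≈ 1.750.
|Δ from 1.667|: I 0.030; II 0.124; III 0.234; IV 0.083.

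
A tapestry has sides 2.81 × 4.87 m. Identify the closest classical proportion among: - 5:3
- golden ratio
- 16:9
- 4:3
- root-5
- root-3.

root-3

Ratio = 4.87 / 2.81 ≈ 1.733.
Distances: 5:3 1.667 (Δ 0.066); golden ratio 1.618 (Δ 0.115); 16:9 1.778 (Δ 0.045); 4:3 1.333 (Δ 0.400); root-5 2.236 (Δ 0.503); root-3 1.732 (Δ 0.001).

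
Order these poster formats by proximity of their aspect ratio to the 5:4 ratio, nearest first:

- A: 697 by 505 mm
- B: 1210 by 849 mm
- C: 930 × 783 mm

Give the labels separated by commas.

C, A, B

Ratios: A = 697 / 505 ≈ 1.380; B = 1210 / 849 ≈ 1.425; C = 930 / 783 ≈ 1.188.
|Δ from 1.250|: A 0.130; B 0.175; C 0.062.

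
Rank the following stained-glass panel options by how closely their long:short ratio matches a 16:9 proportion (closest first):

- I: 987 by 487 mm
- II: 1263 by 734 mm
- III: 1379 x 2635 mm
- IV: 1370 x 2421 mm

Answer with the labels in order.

Ratios: I = 987 / 487 ≈ 2.027; II = 1263 / 734 ≈ 1.721; III = 2635 / 1379 ≈ 1.911; IV = 2421 / 1370 ≈ 1.767.
|Δ from 1.778|: I 0.249; II 0.057; III 0.133; IV 0.011.

IV, II, III, I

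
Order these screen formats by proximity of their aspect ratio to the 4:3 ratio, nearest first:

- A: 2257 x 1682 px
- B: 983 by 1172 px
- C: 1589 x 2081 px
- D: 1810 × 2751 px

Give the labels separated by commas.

A, C, B, D

A: 2257/1682 ≈ 1.342 → |1.342 − 1.333| = 0.009
B: 1172/983 ≈ 1.192 → |1.192 − 1.333| = 0.141
C: 2081/1589 ≈ 1.310 → |1.310 − 1.333| = 0.023
D: 2751/1810 ≈ 1.520 → |1.520 − 1.333| = 0.187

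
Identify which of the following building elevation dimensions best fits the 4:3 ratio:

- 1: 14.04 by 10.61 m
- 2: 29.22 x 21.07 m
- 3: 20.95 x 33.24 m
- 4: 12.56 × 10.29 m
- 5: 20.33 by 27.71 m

1

Target 4:3 ≈ 1.333.
1: 1.323 (Δ0.010)  2: 1.387 (Δ0.054)  3: 1.587 (Δ0.254)  4: 1.221 (Δ0.112)  5: 1.363 (Δ0.030)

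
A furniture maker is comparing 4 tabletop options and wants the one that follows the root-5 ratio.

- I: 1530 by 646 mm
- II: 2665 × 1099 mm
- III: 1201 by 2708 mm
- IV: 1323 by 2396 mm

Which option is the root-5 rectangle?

III

Target root-5 ≈ 2.236.
I: 2.368 (Δ0.132)  II: 2.425 (Δ0.189)  III: 2.255 (Δ0.019)  IV: 1.811 (Δ0.425)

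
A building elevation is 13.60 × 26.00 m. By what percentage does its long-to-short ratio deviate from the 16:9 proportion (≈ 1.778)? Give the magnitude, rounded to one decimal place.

Ratio = 26.00 / 13.60 ≈ 1.9118.
Ideal 16:9 ≈ 1.7778. |1.9118 − 1.7778| / 1.7778 ≈ 7.54% → 7.5%.

7.5%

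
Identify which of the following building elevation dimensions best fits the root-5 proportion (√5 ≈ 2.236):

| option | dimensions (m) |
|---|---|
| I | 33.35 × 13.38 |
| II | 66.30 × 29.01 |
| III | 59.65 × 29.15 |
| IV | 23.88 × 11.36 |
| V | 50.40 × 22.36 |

V

Ratios (long/short): I ≈ 2.493; II ≈ 2.285; III ≈ 2.046; IV ≈ 2.102; V ≈ 2.254.
root-5 ≈ 2.236; option V is nearest (Δ 0.018).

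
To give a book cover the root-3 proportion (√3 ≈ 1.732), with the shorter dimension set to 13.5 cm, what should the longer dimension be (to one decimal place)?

23.4 cm

root-3 ≈ 1.73205.
Longer side = 13.5 × 1.73205 ≈ 23.383 → 23.4 cm.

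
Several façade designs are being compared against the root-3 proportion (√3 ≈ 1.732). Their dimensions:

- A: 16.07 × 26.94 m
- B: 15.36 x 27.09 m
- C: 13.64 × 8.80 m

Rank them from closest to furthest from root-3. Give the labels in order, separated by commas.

B, A, C

A: 26.94/16.07 ≈ 1.676 → |1.676 − 1.732| = 0.056
B: 27.09/15.36 ≈ 1.764 → |1.764 − 1.732| = 0.032
C: 13.64/8.80 ≈ 1.550 → |1.550 − 1.732| = 0.182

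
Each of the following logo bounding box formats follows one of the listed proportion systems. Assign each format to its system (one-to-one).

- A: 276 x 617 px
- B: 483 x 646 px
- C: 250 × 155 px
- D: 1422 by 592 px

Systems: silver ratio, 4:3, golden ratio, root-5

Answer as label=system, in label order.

A=root-5, B=4:3, C=golden ratio, D=silver ratio

Ratios: A ≈ 2.236; B ≈ 1.337; C ≈ 1.613; D ≈ 2.402.
Targets: silver ratio ≈ 2.414; 4:3 ≈ 1.333; golden ratio ≈ 1.618; root-5 ≈ 2.236.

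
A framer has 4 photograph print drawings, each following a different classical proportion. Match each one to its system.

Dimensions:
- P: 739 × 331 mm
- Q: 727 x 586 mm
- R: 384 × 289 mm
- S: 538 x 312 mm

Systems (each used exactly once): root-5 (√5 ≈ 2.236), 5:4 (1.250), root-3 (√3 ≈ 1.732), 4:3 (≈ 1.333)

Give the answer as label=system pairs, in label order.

P = 739/331 ≈ 2.233 → root-5 (2.236)
Q = 727/586 ≈ 1.241 → 5:4 (1.250)
R = 384/289 ≈ 1.329 → 4:3 (1.333)
S = 538/312 ≈ 1.724 → root-3 (1.732)

P=root-5, Q=5:4, R=4:3, S=root-3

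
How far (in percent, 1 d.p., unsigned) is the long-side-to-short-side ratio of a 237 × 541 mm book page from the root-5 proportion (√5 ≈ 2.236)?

2.1%

Ratio = 541 / 237 ≈ 2.2827.
Ideal root-5 ≈ 2.2361. |2.2827 − 2.2361| / 2.2361 ≈ 2.08% → 2.1%.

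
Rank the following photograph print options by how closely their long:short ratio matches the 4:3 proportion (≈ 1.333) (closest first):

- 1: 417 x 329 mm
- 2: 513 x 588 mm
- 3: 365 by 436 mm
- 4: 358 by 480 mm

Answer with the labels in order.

1: 417/329 ≈ 1.267 → |1.267 − 1.333| = 0.066
2: 588/513 ≈ 1.146 → |1.146 − 1.333| = 0.187
3: 436/365 ≈ 1.195 → |1.195 − 1.333| = 0.138
4: 480/358 ≈ 1.341 → |1.341 − 1.333| = 0.008

4, 1, 3, 2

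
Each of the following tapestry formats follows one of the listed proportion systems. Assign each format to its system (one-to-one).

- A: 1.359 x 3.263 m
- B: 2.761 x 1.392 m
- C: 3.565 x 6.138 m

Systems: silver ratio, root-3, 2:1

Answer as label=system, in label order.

A=silver ratio, B=2:1, C=root-3

Ratios: A ≈ 2.401; B ≈ 1.983; C ≈ 1.722.
Targets: silver ratio ≈ 2.414; root-3 ≈ 1.732; 2:1 ≈ 2.000.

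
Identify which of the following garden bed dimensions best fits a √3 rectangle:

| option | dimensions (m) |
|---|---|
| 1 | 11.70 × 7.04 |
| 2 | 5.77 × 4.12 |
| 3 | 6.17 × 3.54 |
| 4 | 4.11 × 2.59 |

3

Ratios (long/short): 1 ≈ 1.662; 2 ≈ 1.400; 3 ≈ 1.743; 4 ≈ 1.587.
root-3 ≈ 1.732; option 3 is nearest (Δ 0.011).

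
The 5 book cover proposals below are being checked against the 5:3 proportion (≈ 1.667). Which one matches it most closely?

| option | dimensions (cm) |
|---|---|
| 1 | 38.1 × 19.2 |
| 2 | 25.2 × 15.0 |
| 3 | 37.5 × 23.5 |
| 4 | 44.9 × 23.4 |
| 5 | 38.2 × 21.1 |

Ratios (long/short): 1 ≈ 1.984; 2 ≈ 1.680; 3 ≈ 1.596; 4 ≈ 1.919; 5 ≈ 1.810.
5:3 ≈ 1.667; option 2 is nearest (Δ 0.013).

2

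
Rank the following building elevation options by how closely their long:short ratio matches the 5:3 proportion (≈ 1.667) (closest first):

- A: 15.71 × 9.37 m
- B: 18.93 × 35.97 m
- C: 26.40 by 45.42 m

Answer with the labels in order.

A, C, B

A: 15.71/9.37 ≈ 1.677 → |1.677 − 1.667| = 0.010
B: 35.97/18.93 ≈ 1.900 → |1.900 − 1.667| = 0.233
C: 45.42/26.40 ≈ 1.720 → |1.720 − 1.667| = 0.053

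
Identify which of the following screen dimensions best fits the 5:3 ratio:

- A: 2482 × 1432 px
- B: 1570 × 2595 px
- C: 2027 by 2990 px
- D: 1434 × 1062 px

Target 5:3 ≈ 1.667.
A: 1.733 (Δ0.066)  B: 1.653 (Δ0.014)  C: 1.475 (Δ0.192)  D: 1.350 (Δ0.317)

B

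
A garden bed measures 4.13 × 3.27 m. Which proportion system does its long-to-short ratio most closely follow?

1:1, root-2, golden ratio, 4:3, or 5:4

Ratio = 4.13 / 3.27 ≈ 1.263.
Distances: 1:1 1.000 (Δ 0.263); root-2 1.414 (Δ 0.151); golden ratio 1.618 (Δ 0.355); 4:3 1.333 (Δ 0.070); 5:4 1.250 (Δ 0.013).

5:4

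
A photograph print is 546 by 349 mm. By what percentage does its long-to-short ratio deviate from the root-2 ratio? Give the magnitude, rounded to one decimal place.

10.6%

Ratio = 546 / 349 ≈ 1.5645.
Ideal root-2 ≈ 1.4142. |1.5645 − 1.4142| / 1.4142 ≈ 10.63% → 10.6%.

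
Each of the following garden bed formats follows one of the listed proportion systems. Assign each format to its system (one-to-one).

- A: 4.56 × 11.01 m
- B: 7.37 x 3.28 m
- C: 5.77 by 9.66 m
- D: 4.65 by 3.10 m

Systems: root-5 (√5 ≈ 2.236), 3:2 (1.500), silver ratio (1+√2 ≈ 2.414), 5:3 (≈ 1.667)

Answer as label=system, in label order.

A=silver ratio, B=root-5, C=5:3, D=3:2

Ratios: A ≈ 2.414; B ≈ 2.247; C ≈ 1.674; D ≈ 1.500.
Targets: root-5 ≈ 2.236; 3:2 ≈ 1.500; silver ratio ≈ 2.414; 5:3 ≈ 1.667.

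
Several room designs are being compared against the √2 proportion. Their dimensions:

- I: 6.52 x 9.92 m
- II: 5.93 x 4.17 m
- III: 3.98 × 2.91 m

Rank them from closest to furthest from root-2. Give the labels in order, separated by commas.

I: 9.92/6.52 ≈ 1.521 → |1.521 − 1.414| = 0.107
II: 5.93/4.17 ≈ 1.422 → |1.422 − 1.414| = 0.008
III: 3.98/2.91 ≈ 1.368 → |1.368 − 1.414| = 0.046

II, III, I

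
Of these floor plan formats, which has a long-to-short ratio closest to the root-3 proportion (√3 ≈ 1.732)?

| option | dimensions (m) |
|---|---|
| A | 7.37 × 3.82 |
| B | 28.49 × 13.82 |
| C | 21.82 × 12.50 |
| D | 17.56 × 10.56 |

Target root-3 ≈ 1.732.
A: 1.929 (Δ0.197)  B: 2.062 (Δ0.330)  C: 1.746 (Δ0.014)  D: 1.663 (Δ0.069)

C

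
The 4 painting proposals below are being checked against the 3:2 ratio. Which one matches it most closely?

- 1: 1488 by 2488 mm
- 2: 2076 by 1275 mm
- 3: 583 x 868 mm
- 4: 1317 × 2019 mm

Ratios (long/short): 1 ≈ 1.672; 2 ≈ 1.628; 3 ≈ 1.489; 4 ≈ 1.533.
3:2 ≈ 1.500; option 3 is nearest (Δ 0.011).

3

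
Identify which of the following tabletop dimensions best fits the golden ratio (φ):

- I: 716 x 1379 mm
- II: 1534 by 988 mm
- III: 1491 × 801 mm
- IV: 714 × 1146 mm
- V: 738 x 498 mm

Target golden ratio ≈ 1.618.
I: 1.926 (Δ0.308)  II: 1.553 (Δ0.065)  III: 1.861 (Δ0.243)  IV: 1.605 (Δ0.013)  V: 1.482 (Δ0.136)

IV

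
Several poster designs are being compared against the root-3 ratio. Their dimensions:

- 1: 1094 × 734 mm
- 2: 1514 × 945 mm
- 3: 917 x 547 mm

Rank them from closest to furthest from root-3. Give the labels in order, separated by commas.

Ratios: 1 = 1094 / 734 ≈ 1.490; 2 = 1514 / 945 ≈ 1.602; 3 = 917 / 547 ≈ 1.676.
|Δ from 1.732|: 1 0.242; 2 0.130; 3 0.056.

3, 2, 1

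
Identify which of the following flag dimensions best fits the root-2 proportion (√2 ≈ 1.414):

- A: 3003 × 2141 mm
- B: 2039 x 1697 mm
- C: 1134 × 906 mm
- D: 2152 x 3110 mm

Target root-2 ≈ 1.414.
A: 1.403 (Δ0.011)  B: 1.202 (Δ0.212)  C: 1.252 (Δ0.162)  D: 1.445 (Δ0.031)

A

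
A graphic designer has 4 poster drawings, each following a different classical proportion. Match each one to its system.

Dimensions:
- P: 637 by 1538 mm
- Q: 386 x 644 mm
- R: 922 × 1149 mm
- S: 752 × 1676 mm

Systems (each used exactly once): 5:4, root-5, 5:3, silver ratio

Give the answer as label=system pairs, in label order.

P=silver ratio, Q=5:3, R=5:4, S=root-5

Ratios: P ≈ 2.414; Q ≈ 1.668; R ≈ 1.246; S ≈ 2.229.
Targets: 5:4 ≈ 1.250; root-5 ≈ 2.236; 5:3 ≈ 1.667; silver ratio ≈ 2.414.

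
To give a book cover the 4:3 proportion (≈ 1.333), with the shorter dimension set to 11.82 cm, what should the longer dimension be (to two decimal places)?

15.76 cm

4:3 ≈ 1.33333.
Longer side = 11.82 × 1.33333 ≈ 15.7600 → 15.76 cm.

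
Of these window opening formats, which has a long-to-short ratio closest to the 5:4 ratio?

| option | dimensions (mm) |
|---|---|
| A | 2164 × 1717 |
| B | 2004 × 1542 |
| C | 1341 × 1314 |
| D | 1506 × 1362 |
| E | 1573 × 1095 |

A

Target 5:4 ≈ 1.250.
A: 1.260 (Δ0.010)  B: 1.300 (Δ0.050)  C: 1.021 (Δ0.229)  D: 1.106 (Δ0.144)  E: 1.437 (Δ0.187)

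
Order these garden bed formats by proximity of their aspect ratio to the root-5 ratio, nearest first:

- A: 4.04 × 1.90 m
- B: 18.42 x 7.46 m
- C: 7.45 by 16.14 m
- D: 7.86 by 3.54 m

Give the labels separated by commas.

D, C, A, B

Ratios: A = 4.04 / 1.90 ≈ 2.126; B = 18.42 / 7.46 ≈ 2.469; C = 16.14 / 7.45 ≈ 2.166; D = 7.86 / 3.54 ≈ 2.220.
|Δ from 2.236|: A 0.110; B 0.233; C 0.070; D 0.016.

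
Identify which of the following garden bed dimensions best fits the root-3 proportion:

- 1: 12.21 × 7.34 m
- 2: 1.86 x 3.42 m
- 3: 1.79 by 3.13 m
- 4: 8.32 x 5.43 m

3

Ratios (long/short): 1 ≈ 1.663; 2 ≈ 1.839; 3 ≈ 1.749; 4 ≈ 1.532.
root-3 ≈ 1.732; option 3 is nearest (Δ 0.017).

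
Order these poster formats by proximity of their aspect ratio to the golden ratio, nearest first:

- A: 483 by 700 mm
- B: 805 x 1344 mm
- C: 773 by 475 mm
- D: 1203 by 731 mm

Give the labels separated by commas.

Ratios: A = 700 / 483 ≈ 1.449; B = 1344 / 805 ≈ 1.670; C = 773 / 475 ≈ 1.627; D = 1203 / 731 ≈ 1.646.
|Δ from 1.618|: A 0.169; B 0.052; C 0.009; D 0.028.

C, D, B, A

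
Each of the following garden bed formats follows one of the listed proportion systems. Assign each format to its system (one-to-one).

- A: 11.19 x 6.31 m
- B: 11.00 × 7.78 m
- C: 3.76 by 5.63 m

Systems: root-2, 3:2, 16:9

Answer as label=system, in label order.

Ratios: A ≈ 1.773; B ≈ 1.414; C ≈ 1.497.
Targets: root-2 ≈ 1.414; 3:2 ≈ 1.500; 16:9 ≈ 1.778.

A=16:9, B=root-2, C=3:2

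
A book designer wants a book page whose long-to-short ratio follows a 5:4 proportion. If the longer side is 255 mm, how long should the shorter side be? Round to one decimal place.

5:4 = 1.25000.
Shorter side = 255 ÷ 1.25000 ≈ 204.000 → 204.0 mm.

204.0 mm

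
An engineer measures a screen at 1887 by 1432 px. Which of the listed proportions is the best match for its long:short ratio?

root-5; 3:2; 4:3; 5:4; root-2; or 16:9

4:3

1887/1432 ≈ 1.318. Nearest candidates are 4:3 (1.333, off by 0.015) and 5:4 (1.250, off by 0.068).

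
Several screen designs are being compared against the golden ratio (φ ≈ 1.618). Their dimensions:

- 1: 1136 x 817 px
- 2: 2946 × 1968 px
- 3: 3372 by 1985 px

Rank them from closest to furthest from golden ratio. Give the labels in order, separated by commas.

1: 1136/817 ≈ 1.390 → |1.390 − 1.618| = 0.228
2: 2946/1968 ≈ 1.497 → |1.497 − 1.618| = 0.121
3: 3372/1985 ≈ 1.699 → |1.699 − 1.618| = 0.081

3, 2, 1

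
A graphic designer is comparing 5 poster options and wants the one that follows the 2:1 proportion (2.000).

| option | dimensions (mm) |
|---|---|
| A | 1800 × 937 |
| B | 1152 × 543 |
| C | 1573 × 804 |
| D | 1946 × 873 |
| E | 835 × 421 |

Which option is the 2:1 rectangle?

Ratios (long/short): A ≈ 1.921; B ≈ 2.122; C ≈ 1.956; D ≈ 2.229; E ≈ 1.983.
2:1 ≈ 2.000; option E is nearest (Δ 0.017).

E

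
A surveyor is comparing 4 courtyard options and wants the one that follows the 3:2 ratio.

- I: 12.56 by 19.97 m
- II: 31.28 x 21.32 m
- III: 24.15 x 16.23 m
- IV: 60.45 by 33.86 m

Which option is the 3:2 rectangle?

III

Target 3:2 ≈ 1.500.
I: 1.590 (Δ0.090)  II: 1.467 (Δ0.033)  III: 1.488 (Δ0.012)  IV: 1.785 (Δ0.285)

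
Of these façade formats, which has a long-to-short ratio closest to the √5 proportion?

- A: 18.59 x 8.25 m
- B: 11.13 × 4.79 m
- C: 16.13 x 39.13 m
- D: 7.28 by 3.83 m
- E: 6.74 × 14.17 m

Ratios (long/short): A ≈ 2.253; B ≈ 2.324; C ≈ 2.426; D ≈ 1.901; E ≈ 2.102.
root-5 ≈ 2.236; option A is nearest (Δ 0.017).

A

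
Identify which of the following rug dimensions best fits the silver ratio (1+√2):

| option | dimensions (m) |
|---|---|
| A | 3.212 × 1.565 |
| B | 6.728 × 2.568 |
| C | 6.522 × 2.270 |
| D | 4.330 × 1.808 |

Target silver ratio ≈ 2.414.
A: 2.052 (Δ0.362)  B: 2.620 (Δ0.206)  C: 2.873 (Δ0.459)  D: 2.395 (Δ0.019)

D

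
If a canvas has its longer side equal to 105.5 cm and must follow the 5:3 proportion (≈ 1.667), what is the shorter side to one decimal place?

63.3 cm

5:3 ≈ 1.66667.
Shorter side = 105.5 ÷ 1.66667 ≈ 63.300 → 63.3 cm.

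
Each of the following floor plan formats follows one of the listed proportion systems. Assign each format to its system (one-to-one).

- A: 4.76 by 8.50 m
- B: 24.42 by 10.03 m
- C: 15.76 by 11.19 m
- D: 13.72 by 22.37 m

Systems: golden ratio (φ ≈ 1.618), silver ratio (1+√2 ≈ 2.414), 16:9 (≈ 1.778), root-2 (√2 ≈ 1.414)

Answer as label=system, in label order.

A=16:9, B=silver ratio, C=root-2, D=golden ratio

Ratios: A ≈ 1.786; B ≈ 2.435; C ≈ 1.408; D ≈ 1.630.
Targets: golden ratio ≈ 1.618; silver ratio ≈ 2.414; 16:9 ≈ 1.778; root-2 ≈ 1.414.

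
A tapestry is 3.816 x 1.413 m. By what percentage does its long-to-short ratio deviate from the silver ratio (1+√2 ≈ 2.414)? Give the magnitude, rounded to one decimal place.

11.9%

Ratio = 3.816 / 1.413 ≈ 2.7006.
Ideal silver ratio ≈ 2.4142. |2.7006 − 2.4142| / 2.4142 ≈ 11.86% → 11.9%.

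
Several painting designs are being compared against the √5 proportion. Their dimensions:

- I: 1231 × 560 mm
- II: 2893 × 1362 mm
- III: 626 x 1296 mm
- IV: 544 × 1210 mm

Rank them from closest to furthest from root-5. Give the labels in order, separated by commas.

IV, I, II, III

I: 1231/560 ≈ 2.198 → |2.198 − 2.236| = 0.038
II: 2893/1362 ≈ 2.124 → |2.124 − 2.236| = 0.112
III: 1296/626 ≈ 2.070 → |2.070 − 2.236| = 0.166
IV: 1210/544 ≈ 2.224 → |2.224 − 2.236| = 0.012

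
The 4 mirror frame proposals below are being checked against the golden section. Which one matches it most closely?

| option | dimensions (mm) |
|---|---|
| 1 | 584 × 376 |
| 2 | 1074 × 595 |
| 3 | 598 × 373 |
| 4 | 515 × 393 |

3

Ratios (long/short): 1 ≈ 1.553; 2 ≈ 1.805; 3 ≈ 1.603; 4 ≈ 1.310.
golden ratio ≈ 1.618; option 3 is nearest (Δ 0.015).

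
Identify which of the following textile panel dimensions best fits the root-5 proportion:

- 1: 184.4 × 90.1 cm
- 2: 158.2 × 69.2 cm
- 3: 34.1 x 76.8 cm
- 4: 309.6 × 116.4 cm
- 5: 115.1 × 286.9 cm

3

Target root-5 ≈ 2.236.
1: 2.047 (Δ0.189)  2: 2.286 (Δ0.050)  3: 2.252 (Δ0.016)  4: 2.660 (Δ0.424)  5: 2.493 (Δ0.257)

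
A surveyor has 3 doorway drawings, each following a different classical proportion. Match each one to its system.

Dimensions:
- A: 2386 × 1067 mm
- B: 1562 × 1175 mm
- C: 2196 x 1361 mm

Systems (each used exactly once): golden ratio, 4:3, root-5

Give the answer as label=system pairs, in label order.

A = 2386/1067 ≈ 2.236 → root-5 (2.236)
B = 1562/1175 ≈ 1.329 → 4:3 (1.333)
C = 2196/1361 ≈ 1.614 → golden ratio (1.618)

A=root-5, B=4:3, C=golden ratio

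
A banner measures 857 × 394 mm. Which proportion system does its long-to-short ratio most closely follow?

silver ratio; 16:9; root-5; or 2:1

root-5

857/394 ≈ 2.175. Nearest candidates are root-5 (2.236, off by 0.061) and 2:1 (2.000, off by 0.175).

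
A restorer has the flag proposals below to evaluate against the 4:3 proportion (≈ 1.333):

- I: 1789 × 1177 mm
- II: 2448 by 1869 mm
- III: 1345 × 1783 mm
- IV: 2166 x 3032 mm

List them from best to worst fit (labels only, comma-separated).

III, II, IV, I

Ratios: I = 1789 / 1177 ≈ 1.520; II = 2448 / 1869 ≈ 1.310; III = 1783 / 1345 ≈ 1.326; IV = 3032 / 2166 ≈ 1.400.
|Δ from 1.333|: I 0.187; II 0.023; III 0.007; IV 0.067.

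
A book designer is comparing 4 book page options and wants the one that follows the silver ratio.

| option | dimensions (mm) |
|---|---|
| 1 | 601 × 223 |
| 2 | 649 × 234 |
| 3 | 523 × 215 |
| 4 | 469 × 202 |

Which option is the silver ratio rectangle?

Ratios (long/short): 1 ≈ 2.695; 2 ≈ 2.774; 3 ≈ 2.433; 4 ≈ 2.322.
silver ratio ≈ 2.414; option 3 is nearest (Δ 0.019).

3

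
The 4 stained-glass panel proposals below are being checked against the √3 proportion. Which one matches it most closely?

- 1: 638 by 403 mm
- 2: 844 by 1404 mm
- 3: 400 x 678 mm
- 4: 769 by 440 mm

4

Target root-3 ≈ 1.732.
1: 1.583 (Δ0.149)  2: 1.664 (Δ0.068)  3: 1.695 (Δ0.037)  4: 1.748 (Δ0.016)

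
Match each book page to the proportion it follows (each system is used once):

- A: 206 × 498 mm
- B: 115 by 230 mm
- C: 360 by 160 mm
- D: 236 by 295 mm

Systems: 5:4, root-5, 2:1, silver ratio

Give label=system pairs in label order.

A=silver ratio, B=2:1, C=root-5, D=5:4

A = 498/206 ≈ 2.417 → silver ratio (2.414)
B = 230/115 ≈ 2.000 → 2:1 (2.000)
C = 360/160 ≈ 2.250 → root-5 (2.236)
D = 295/236 ≈ 1.250 → 5:4 (1.250)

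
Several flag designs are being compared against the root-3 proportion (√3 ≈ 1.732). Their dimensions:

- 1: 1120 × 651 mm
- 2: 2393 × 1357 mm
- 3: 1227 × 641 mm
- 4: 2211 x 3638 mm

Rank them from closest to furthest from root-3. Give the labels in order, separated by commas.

Ratios: 1 = 1120 / 651 ≈ 1.720; 2 = 2393 / 1357 ≈ 1.763; 3 = 1227 / 641 ≈ 1.914; 4 = 3638 / 2211 ≈ 1.645.
|Δ from 1.732|: 1 0.012; 2 0.031; 3 0.182; 4 0.087.

1, 2, 4, 3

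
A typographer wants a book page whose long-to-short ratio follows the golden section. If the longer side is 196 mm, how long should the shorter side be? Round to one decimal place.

golden ratio ≈ 1.61803.
Shorter side = 196 ÷ 1.61803 ≈ 121.135 → 121.1 mm.

121.1 mm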